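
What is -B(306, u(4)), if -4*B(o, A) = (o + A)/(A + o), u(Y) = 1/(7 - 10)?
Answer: 1/4 ≈ 0.25000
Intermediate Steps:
u(Y) = -1/3 (u(Y) = 1/(-3) = -1/3)
B(o, A) = -1/4 (B(o, A) = -(o + A)/(4*(A + o)) = -(A + o)/(4*(A + o)) = -1/4*1 = -1/4)
-B(306, u(4)) = -1*(-1/4) = 1/4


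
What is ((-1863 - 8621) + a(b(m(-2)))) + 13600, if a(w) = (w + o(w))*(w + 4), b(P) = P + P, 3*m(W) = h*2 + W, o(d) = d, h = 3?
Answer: 28364/9 ≈ 3151.6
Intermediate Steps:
m(W) = 2 + W/3 (m(W) = (3*2 + W)/3 = (6 + W)/3 = 2 + W/3)
b(P) = 2*P
a(w) = 2*w*(4 + w) (a(w) = (w + w)*(w + 4) = (2*w)*(4 + w) = 2*w*(4 + w))
((-1863 - 8621) + a(b(m(-2)))) + 13600 = ((-1863 - 8621) + 2*(2*(2 + (⅓)*(-2)))*(4 + 2*(2 + (⅓)*(-2)))) + 13600 = (-10484 + 2*(2*(2 - ⅔))*(4 + 2*(2 - ⅔))) + 13600 = (-10484 + 2*(2*(4/3))*(4 + 2*(4/3))) + 13600 = (-10484 + 2*(8/3)*(4 + 8/3)) + 13600 = (-10484 + 2*(8/3)*(20/3)) + 13600 = (-10484 + 320/9) + 13600 = -94036/9 + 13600 = 28364/9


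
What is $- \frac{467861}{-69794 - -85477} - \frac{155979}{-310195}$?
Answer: $- \frac{142681924238}{4864788185} \approx -29.33$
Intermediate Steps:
$- \frac{467861}{-69794 - -85477} - \frac{155979}{-310195} = - \frac{467861}{-69794 + 85477} - - \frac{155979}{310195} = - \frac{467861}{15683} + \frac{155979}{310195} = - \frac{142681924238}{4864788185}$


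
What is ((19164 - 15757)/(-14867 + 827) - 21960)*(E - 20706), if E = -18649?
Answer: 2426800942897/2808 ≈ 8.6425e+8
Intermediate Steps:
((19164 - 15757)/(-14867 + 827) - 21960)*(E - 20706) = ((19164 - 15757)/(-14867 + 827) - 21960)*(-18649 - 20706) = (3407/(-14040) - 21960)*(-39355) = (3407*(-1/14040) - 21960)*(-39355) = (-3407/14040 - 21960)*(-39355) = -308321807/14040*(-39355) = 2426800942897/2808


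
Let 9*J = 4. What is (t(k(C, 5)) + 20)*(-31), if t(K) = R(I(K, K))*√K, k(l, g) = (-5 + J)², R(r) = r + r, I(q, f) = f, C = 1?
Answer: -4725082/729 ≈ -6481.6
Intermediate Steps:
J = 4/9 (J = (⅑)*4 = 4/9 ≈ 0.44444)
R(r) = 2*r
k(l, g) = 1681/81 (k(l, g) = (-5 + 4/9)² = (-41/9)² = 1681/81)
t(K) = 2*K^(3/2) (t(K) = (2*K)*√K = 2*K^(3/2))
(t(k(C, 5)) + 20)*(-31) = (2*(1681/81)^(3/2) + 20)*(-31) = (2*(68921/729) + 20)*(-31) = (137842/729 + 20)*(-31) = (152422/729)*(-31) = -4725082/729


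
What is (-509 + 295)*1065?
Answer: -227910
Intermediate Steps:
(-509 + 295)*1065 = -214*1065 = -227910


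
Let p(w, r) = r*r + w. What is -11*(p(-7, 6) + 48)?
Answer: -847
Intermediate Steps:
p(w, r) = w + r**2 (p(w, r) = r**2 + w = w + r**2)
-11*(p(-7, 6) + 48) = -11*((-7 + 6**2) + 48) = -11*((-7 + 36) + 48) = -11*(29 + 48) = -11*77 = -847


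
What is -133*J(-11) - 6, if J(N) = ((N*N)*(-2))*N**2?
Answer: 3894500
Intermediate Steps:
J(N) = -2*N**4 (J(N) = (N**2*(-2))*N**2 = (-2*N**2)*N**2 = -2*N**4)
-133*J(-11) - 6 = -(-266)*(-11)**4 - 6 = -(-266)*14641 - 6 = -133*(-29282) - 6 = 3894506 - 6 = 3894500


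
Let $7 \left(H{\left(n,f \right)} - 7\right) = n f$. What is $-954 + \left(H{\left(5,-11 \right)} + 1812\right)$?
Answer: $\frac{6000}{7} \approx 857.14$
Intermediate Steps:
$H{\left(n,f \right)} = 7 + \frac{f n}{7}$ ($H{\left(n,f \right)} = 7 + \frac{n f}{7} = 7 + \frac{f n}{7}$)
$-954 + \left(H{\left(5,-11 \right)} + 1812\right) = -954 + \left(\left(7 + \frac{1}{7} \left(-11\right) 5\right) + 1812\right) = -954 + \left(\left(7 - \frac{55}{7}\right) + 1812\right) = -954 + \left(- \frac{6}{7} + 1812\right) = -954 + \frac{12678}{7} = \frac{6000}{7}$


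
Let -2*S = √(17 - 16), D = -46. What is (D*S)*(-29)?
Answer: -667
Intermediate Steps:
S = -½ (S = -√(17 - 16)/2 = -√1/2 = -½*1 = -½ ≈ -0.50000)
(D*S)*(-29) = -46*(-½)*(-29) = 23*(-29) = -667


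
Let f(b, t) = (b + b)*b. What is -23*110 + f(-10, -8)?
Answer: -2330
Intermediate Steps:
f(b, t) = 2*b² (f(b, t) = (2*b)*b = 2*b²)
-23*110 + f(-10, -8) = -23*110 + 2*(-10)² = -2530 + 2*100 = -2530 + 200 = -2330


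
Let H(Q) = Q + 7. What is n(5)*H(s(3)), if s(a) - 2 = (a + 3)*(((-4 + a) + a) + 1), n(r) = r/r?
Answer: 27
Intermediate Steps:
n(r) = 1
s(a) = 2 + (-3 + 2*a)*(3 + a) (s(a) = 2 + (a + 3)*(((-4 + a) + a) + 1) = 2 + (3 + a)*((-4 + 2*a) + 1) = 2 + (3 + a)*(-3 + 2*a) = 2 + (-3 + 2*a)*(3 + a))
H(Q) = 7 + Q
n(5)*H(s(3)) = 1*(7 + (-7 + 2*3² + 3*3)) = 1*(7 + (-7 + 2*9 + 9)) = 1*(7 + (-7 + 18 + 9)) = 1*(7 + 20) = 1*27 = 27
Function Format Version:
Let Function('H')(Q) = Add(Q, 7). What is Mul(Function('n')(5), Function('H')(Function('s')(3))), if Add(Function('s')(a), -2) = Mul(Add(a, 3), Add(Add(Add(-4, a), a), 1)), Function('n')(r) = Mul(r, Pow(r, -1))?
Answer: 27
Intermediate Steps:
Function('n')(r) = 1
Function('s')(a) = Add(2, Mul(Add(-3, Mul(2, a)), Add(3, a))) (Function('s')(a) = Add(2, Mul(Add(a, 3), Add(Add(Add(-4, a), a), 1))) = Add(2, Mul(Add(3, a), Add(Add(-4, Mul(2, a)), 1))) = Add(2, Mul(Add(3, a), Add(-3, Mul(2, a)))) = Add(2, Mul(Add(-3, Mul(2, a)), Add(3, a))))
Function('H')(Q) = Add(7, Q)
Mul(Function('n')(5), Function('H')(Function('s')(3))) = Mul(1, Add(7, Add(-7, Mul(2, Pow(3, 2)), Mul(3, 3)))) = Mul(1, Add(7, Add(-7, Mul(2, 9), 9))) = Mul(1, Add(7, Add(-7, 18, 9))) = Mul(1, Add(7, 20)) = Mul(1, 27) = 27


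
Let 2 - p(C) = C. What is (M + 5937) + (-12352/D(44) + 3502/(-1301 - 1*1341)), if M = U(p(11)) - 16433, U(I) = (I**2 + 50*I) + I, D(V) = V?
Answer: -162108603/14531 ≈ -11156.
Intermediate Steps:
p(C) = 2 - C
U(I) = I**2 + 51*I
M = -16811 (M = (2 - 1*11)*(51 + (2 - 1*11)) - 16433 = (2 - 11)*(51 + (2 - 11)) - 16433 = -9*(51 - 9) - 16433 = -9*42 - 16433 = -378 - 16433 = -16811)
(M + 5937) + (-12352/D(44) + 3502/(-1301 - 1*1341)) = (-16811 + 5937) + (-12352/44 + 3502/(-1301 - 1*1341)) = -10874 + (-12352*1/44 + 3502/(-1301 - 1341)) = -10874 + (-3088/11 + 3502/(-2642)) = -10874 + (-3088/11 + 3502*(-1/2642)) = -10874 + (-3088/11 - 1751/1321) = -10874 - 4098509/14531 = -162108603/14531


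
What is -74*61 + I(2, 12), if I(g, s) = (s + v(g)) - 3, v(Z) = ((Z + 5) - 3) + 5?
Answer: -4496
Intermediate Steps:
v(Z) = 7 + Z (v(Z) = ((5 + Z) - 3) + 5 = (2 + Z) + 5 = 7 + Z)
I(g, s) = 4 + g + s (I(g, s) = (s + (7 + g)) - 3 = (7 + g + s) - 3 = 4 + g + s)
-74*61 + I(2, 12) = -74*61 + (4 + 2 + 12) = -4514 + 18 = -4496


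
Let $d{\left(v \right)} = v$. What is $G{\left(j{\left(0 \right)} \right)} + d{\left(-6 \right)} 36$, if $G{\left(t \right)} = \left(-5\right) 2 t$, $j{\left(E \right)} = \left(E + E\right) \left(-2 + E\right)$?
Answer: $-216$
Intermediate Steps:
$j{\left(E \right)} = 2 E \left(-2 + E\right)$
$G{\left(t \right)} = - 10 t$
$G{\left(j{\left(0 \right)} \right)} + d{\left(-6 \right)} 36 = - 10 \cdot 2 \cdot 0 \left(-2 + 0\right) - 216 = - 10 \cdot 2 \cdot 0 \left(-2\right) - 216 = \left(-10\right) 0 - 216 = 0 - 216 = -216$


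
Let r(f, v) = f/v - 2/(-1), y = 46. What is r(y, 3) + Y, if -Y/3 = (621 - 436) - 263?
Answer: 754/3 ≈ 251.33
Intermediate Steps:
r(f, v) = 2 + f/v (r(f, v) = f/v - 2*(-1) = f/v + 2 = 2 + f/v)
Y = 234 (Y = -3*((621 - 436) - 263) = -3*(185 - 263) = -3*(-78) = 234)
r(y, 3) + Y = (2 + 46/3) + 234 = 52/3 + 234 = 754/3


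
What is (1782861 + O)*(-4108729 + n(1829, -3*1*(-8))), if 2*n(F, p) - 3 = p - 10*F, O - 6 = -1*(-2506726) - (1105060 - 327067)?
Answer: -14460278931800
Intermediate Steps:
O = 1728739 (O = 6 + (-1*(-2506726) - (1105060 - 327067)) = 6 + (2506726 - 1*777993) = 6 + (2506726 - 777993) = 6 + 1728733 = 1728739)
n(F, p) = 3/2 + p/2 - 5*F (n(F, p) = 3/2 + (p - 10*F)/2 = 3/2 + (p/2 - 5*F) = 3/2 + p/2 - 5*F)
(1782861 + O)*(-4108729 + n(1829, -3*1*(-8))) = (1782861 + 1728739)*(-4108729 + (3/2 + (-3*1*(-8))/2 - 5*1829)) = 3511600*(-4108729 + (3/2 + (-3*(-8))/2 - 9145)) = 3511600*(-4108729 + (3/2 + (½)*24 - 9145)) = 3511600*(-4108729 + (3/2 + 12 - 9145)) = 3511600*(-4108729 - 18263/2) = 3511600*(-8235721/2) = -14460278931800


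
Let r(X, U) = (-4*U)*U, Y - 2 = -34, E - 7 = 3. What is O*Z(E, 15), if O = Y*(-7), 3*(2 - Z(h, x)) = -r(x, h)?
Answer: -88256/3 ≈ -29419.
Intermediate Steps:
E = 10 (E = 7 + 3 = 10)
Y = -32 (Y = 2 - 34 = -32)
r(X, U) = -4*U²
Z(h, x) = 2 - 4*h²/3 (Z(h, x) = 2 - (-1)*(-4*h²)/3 = 2 - 4*h²/3)
O = 224 (O = -32*(-7) = 224)
O*Z(E, 15) = 224*(2 - 4/3*10²) = 224*(2 - 4/3*100) = 224*(2 - 400/3) = 224*(-394/3) = -88256/3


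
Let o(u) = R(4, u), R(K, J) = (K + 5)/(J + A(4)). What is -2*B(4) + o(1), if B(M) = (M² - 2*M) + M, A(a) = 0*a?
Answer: -15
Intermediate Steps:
A(a) = 0
B(M) = M² - M
R(K, J) = (5 + K)/J (R(K, J) = (K + 5)/(J + 0) = (5 + K)/J)
o(u) = 9/u (o(u) = (5 + 4)/u = 9/u)
-2*B(4) + o(1) = -8*(-1 + 4) + 9/1 = -8*3 + 9*1 = -2*12 + 9 = -24 + 9 = -15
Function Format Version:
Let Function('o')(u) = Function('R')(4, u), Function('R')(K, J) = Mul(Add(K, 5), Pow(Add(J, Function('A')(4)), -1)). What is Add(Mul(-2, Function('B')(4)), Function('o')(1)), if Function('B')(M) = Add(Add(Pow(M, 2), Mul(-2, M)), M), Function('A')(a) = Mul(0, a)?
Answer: -15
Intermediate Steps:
Function('A')(a) = 0
Function('B')(M) = Add(Pow(M, 2), Mul(-1, M))
Function('R')(K, J) = Mul(Pow(J, -1), Add(5, K)) (Function('R')(K, J) = Mul(Add(K, 5), Pow(Add(J, 0), -1)) = Mul(Add(5, K), Pow(J, -1)) = Mul(Pow(J, -1), Add(5, K)))
Function('o')(u) = Mul(9, Pow(u, -1)) (Function('o')(u) = Mul(Pow(u, -1), Add(5, 4)) = Mul(Pow(u, -1), 9) = Mul(9, Pow(u, -1)))
Add(Mul(-2, Function('B')(4)), Function('o')(1)) = Add(Mul(-2, Mul(4, Add(-1, 4))), Mul(9, Pow(1, -1))) = Add(Mul(-2, Mul(4, 3)), Mul(9, 1)) = Add(Mul(-2, 12), 9) = Add(-24, 9) = -15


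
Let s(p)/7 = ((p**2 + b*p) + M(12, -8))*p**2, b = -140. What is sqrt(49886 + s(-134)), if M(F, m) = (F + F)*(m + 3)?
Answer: sqrt(4599874318) ≈ 67822.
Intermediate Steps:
M(F, m) = 2*F*(3 + m) (M(F, m) = (2*F)*(3 + m) = 2*F*(3 + m))
s(p) = 7*p**2*(-120 + p**2 - 140*p) (s(p) = 7*(((p**2 - 140*p) + 2*12*(3 - 8))*p**2) = 7*(((p**2 - 140*p) + 2*12*(-5))*p**2) = 7*(((p**2 - 140*p) - 120)*p**2) = 7*((-120 + p**2 - 140*p)*p**2) = 7*(p**2*(-120 + p**2 - 140*p)) = 7*p**2*(-120 + p**2 - 140*p))
sqrt(49886 + s(-134)) = sqrt(49886 + 7*(-134)**2*(-120 + (-134)**2 - 140*(-134))) = sqrt(49886 + 7*17956*(-120 + 17956 + 18760)) = sqrt(49886 + 7*17956*36596) = sqrt(49886 + 4599824432) = sqrt(4599874318)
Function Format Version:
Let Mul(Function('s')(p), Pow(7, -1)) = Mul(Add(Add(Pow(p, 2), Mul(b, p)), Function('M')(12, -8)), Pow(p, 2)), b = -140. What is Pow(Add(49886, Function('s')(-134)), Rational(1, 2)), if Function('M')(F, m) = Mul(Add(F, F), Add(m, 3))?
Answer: Pow(4599874318, Rational(1, 2)) ≈ 67822.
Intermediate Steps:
Function('M')(F, m) = Mul(2, F, Add(3, m)) (Function('M')(F, m) = Mul(Mul(2, F), Add(3, m)) = Mul(2, F, Add(3, m)))
Function('s')(p) = Mul(7, Pow(p, 2), Add(-120, Pow(p, 2), Mul(-140, p))) (Function('s')(p) = Mul(7, Mul(Add(Add(Pow(p, 2), Mul(-140, p)), Mul(2, 12, Add(3, -8))), Pow(p, 2))) = Mul(7, Mul(Add(Add(Pow(p, 2), Mul(-140, p)), Mul(2, 12, -5)), Pow(p, 2))) = Mul(7, Mul(Add(Add(Pow(p, 2), Mul(-140, p)), -120), Pow(p, 2))) = Mul(7, Mul(Add(-120, Pow(p, 2), Mul(-140, p)), Pow(p, 2))) = Mul(7, Mul(Pow(p, 2), Add(-120, Pow(p, 2), Mul(-140, p)))) = Mul(7, Pow(p, 2), Add(-120, Pow(p, 2), Mul(-140, p))))
Pow(Add(49886, Function('s')(-134)), Rational(1, 2)) = Pow(Add(49886, Mul(7, Pow(-134, 2), Add(-120, Pow(-134, 2), Mul(-140, -134)))), Rational(1, 2)) = Pow(Add(49886, Mul(7, 17956, Add(-120, 17956, 18760))), Rational(1, 2)) = Pow(Add(49886, Mul(7, 17956, 36596)), Rational(1, 2)) = Pow(Add(49886, 4599824432), Rational(1, 2)) = Pow(4599874318, Rational(1, 2))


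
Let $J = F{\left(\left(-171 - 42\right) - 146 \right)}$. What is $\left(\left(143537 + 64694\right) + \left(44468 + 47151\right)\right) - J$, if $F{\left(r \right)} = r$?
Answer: $300209$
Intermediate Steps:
$J = -359$ ($J = \left(-171 - 42\right) - 146 = -213 - 146 = -359$)
$\left(\left(143537 + 64694\right) + \left(44468 + 47151\right)\right) - J = \left(\left(143537 + 64694\right) + \left(44468 + 47151\right)\right) - -359 = \left(208231 + 91619\right) + 359 = 299850 + 359 = 300209$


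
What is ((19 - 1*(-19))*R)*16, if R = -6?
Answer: -3648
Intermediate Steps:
((19 - 1*(-19))*R)*16 = ((19 - 1*(-19))*(-6))*16 = ((19 + 19)*(-6))*16 = (38*(-6))*16 = -228*16 = -3648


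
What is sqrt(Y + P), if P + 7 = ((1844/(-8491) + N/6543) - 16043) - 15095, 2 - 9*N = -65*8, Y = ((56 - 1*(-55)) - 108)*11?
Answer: I*sqrt(10669887756345901790)/18518871 ≈ 176.39*I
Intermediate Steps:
Y = 33 (Y = ((56 + 55) - 108)*11 = (111 - 108)*11 = 3*11 = 33)
N = 58 (N = 2/9 - (-65)*8/9 = 2/9 - 1/9*(-520) = 2/9 + 520/9 = 58)
P = -1730322284699/55556613 (P = -7 + (((1844/(-8491) + 58/6543) - 16043) - 15095) = -7 + (((1844*(-1/8491) + 58*(1/6543)) - 16043) - 15095) = -7 + (((-1844/8491 + 58/6543) - 16043) - 15095) = -7 + ((-11572814/55556613 - 16043) - 15095) = -7 + (-891306315173/55556613 - 15095) = -7 - 1729933388408/55556613 = -1730322284699/55556613 ≈ -31145.)
sqrt(Y + P) = sqrt(33 - 1730322284699/55556613) = sqrt(-1728488916470/55556613) = I*sqrt(10669887756345901790)/18518871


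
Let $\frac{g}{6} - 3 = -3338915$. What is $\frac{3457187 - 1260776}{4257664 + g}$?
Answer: $- \frac{2196411}{15775808} \approx -0.13923$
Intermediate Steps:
$g = -20033472$ ($g = 18 + 6 \left(-3338915\right) = 18 - 20033490 = -20033472$)
$\frac{3457187 - 1260776}{4257664 + g} = \frac{3457187 - 1260776}{4257664 - 20033472} = \frac{2196411}{-15775808} = 2196411 \left(- \frac{1}{15775808}\right) = - \frac{2196411}{15775808}$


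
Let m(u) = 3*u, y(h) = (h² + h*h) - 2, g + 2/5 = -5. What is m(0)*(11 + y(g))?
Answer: 0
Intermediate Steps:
g = -27/5 (g = -⅖ - 5 = -27/5 ≈ -5.4000)
y(h) = -2 + 2*h² (y(h) = (h² + h²) - 2 = 2*h² - 2 = -2 + 2*h²)
m(0)*(11 + y(g)) = (3*0)*(11 + (-2 + 2*(-27/5)²)) = 0*(11 + (-2 + 2*(729/25))) = 0*(11 + (-2 + 1458/25)) = 0*(11 + 1408/25) = 0*(1683/25) = 0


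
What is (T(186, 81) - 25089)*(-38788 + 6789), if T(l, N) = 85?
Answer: 800102996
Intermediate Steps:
(T(186, 81) - 25089)*(-38788 + 6789) = (85 - 25089)*(-38788 + 6789) = -25004*(-31999) = 800102996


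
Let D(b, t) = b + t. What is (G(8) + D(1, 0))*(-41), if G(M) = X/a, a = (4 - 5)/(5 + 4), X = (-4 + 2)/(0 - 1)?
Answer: 697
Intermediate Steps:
X = 2 (X = -2/(-1) = -2*(-1) = 2)
a = -⅑ (a = -1/9 = -1*⅑ = -⅑ ≈ -0.11111)
G(M) = -18 (G(M) = 2/(-⅑) = 2*(-9) = -18)
(G(8) + D(1, 0))*(-41) = (-18 + (1 + 0))*(-41) = (-18 + 1)*(-41) = -17*(-41) = 697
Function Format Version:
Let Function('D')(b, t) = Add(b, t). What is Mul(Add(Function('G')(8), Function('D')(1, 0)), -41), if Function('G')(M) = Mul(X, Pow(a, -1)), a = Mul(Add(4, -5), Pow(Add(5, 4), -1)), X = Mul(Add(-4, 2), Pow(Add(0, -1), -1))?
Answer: 697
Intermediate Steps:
X = 2 (X = Mul(-2, Pow(-1, -1)) = Mul(-2, -1) = 2)
a = Rational(-1, 9) (a = Mul(-1, Pow(9, -1)) = Mul(-1, Rational(1, 9)) = Rational(-1, 9) ≈ -0.11111)
Function('G')(M) = -18 (Function('G')(M) = Mul(2, Pow(Rational(-1, 9), -1)) = Mul(2, -9) = -18)
Mul(Add(Function('G')(8), Function('D')(1, 0)), -41) = Mul(Add(-18, Add(1, 0)), -41) = Mul(Add(-18, 1), -41) = Mul(-17, -41) = 697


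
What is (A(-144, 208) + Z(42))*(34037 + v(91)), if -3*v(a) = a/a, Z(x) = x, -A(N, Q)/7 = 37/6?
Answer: -357385/9 ≈ -39709.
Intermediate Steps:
A(N, Q) = -259/6
v(a) = -⅓ (v(a) = -a/(3*a) = -⅓*1 = -⅓)
(A(-144, 208) + Z(42))*(34037 + v(91)) = (-259/6 + 42)*(34037 - ⅓) = -7/6*102110/3 = -357385/9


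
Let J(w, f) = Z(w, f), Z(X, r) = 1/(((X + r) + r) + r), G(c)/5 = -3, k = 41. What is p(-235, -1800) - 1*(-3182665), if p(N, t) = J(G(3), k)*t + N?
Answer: 9547240/3 ≈ 3.1824e+6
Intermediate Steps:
G(c) = -15 (G(c) = 5*(-3) = -15)
Z(X, r) = 1/(X + 3*r) (Z(X, r) = 1/((X + 2*r) + r) = 1/(X + 3*r))
J(w, f) = 1/(w + 3*f)
p(N, t) = N + t/108 (p(N, t) = t/(-15 + 3*41) + N = t/(-15 + 123) + N = t/108 + N = N + t/108)
p(-235, -1800) - 1*(-3182665) = (-235 + (1/108)*(-1800)) - 1*(-3182665) = (-235 - 50/3) + 3182665 = -755/3 + 3182665 = 9547240/3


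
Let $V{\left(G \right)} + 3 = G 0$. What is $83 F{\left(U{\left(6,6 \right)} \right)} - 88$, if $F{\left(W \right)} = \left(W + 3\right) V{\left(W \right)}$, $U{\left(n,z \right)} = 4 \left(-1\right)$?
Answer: $161$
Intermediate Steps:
$V{\left(G \right)} = -3$ ($V{\left(G \right)} = -3 + G 0 = -3 + 0 = -3$)
$U{\left(n,z \right)} = -4$
$F{\left(W \right)} = -9 - 3 W$ ($F{\left(W \right)} = \left(W + 3\right) \left(-3\right) = \left(3 + W\right) \left(-3\right) = -9 - 3 W$)
$83 F{\left(U{\left(6,6 \right)} \right)} - 88 = 83 \left(-9 - -12\right) - 88 = 83 \left(-9 + 12\right) - 88 = 83 \cdot 3 - 88 = 249 - 88 = 161$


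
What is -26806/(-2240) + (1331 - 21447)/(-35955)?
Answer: 2146531/171360 ≈ 12.526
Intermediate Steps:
-26806/(-2240) + (1331 - 21447)/(-35955) = -26806*(-1/2240) - 20116*(-1/35955) = 13403/1120 + 428/765 = 2146531/171360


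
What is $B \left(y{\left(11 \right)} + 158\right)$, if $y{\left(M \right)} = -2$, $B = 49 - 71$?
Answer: $-3432$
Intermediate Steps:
$B = -22$
$B \left(y{\left(11 \right)} + 158\right) = - 22 \left(-2 + 158\right) = \left(-22\right) 156 = -3432$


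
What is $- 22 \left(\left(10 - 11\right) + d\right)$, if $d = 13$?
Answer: $-264$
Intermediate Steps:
$- 22 \left(\left(10 - 11\right) + d\right) = - 22 \left(\left(10 - 11\right) + 13\right) = - 22 \left(-1 + 13\right) = \left(-22\right) 12 = -264$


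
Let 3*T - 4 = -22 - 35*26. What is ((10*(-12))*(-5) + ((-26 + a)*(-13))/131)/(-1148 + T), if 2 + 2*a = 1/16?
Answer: -7579257/18327424 ≈ -0.41355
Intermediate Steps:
a = -31/32 (a = -1 + (½)/16 = -1 + (½)*(1/16) = -1 + 1/32 = -31/32 ≈ -0.96875)
T = -928/3 (T = 4/3 + (-22 - 35*26)/3 = 4/3 + (-22 - 910)/3 = 4/3 + (⅓)*(-932) = 4/3 - 932/3 = -928/3 ≈ -309.33)
((10*(-12))*(-5) + ((-26 + a)*(-13))/131)/(-1148 + T) = ((10*(-12))*(-5) + ((-26 - 31/32)*(-13))/131)/(-1148 - 928/3) = (-120*(-5) - 863/32*(-13)*(1/131))/(-4372/3) = (600 + (11219/32)*(1/131))*(-3/4372) = (600 + 11219/4192)*(-3/4372) = (2526419/4192)*(-3/4372) = -7579257/18327424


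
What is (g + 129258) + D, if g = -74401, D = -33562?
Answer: 21295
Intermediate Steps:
(g + 129258) + D = (-74401 + 129258) - 33562 = 54857 - 33562 = 21295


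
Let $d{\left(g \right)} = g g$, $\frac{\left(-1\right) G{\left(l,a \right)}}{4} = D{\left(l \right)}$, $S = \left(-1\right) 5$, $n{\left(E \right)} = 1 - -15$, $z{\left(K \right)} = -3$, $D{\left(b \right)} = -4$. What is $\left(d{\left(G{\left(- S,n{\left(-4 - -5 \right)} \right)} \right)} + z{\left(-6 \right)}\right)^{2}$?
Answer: $64009$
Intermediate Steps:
$n{\left(E \right)} = 16$ ($n{\left(E \right)} = 1 + 15 = 16$)
$S = -5$
$G{\left(l,a \right)} = 16$ ($G{\left(l,a \right)} = \left(-4\right) \left(-4\right) = 16$)
$d{\left(g \right)} = g^{2}$
$\left(d{\left(G{\left(- S,n{\left(-4 - -5 \right)} \right)} \right)} + z{\left(-6 \right)}\right)^{2} = \left(16^{2} - 3\right)^{2} = \left(256 - 3\right)^{2} = 253^{2} = 64009$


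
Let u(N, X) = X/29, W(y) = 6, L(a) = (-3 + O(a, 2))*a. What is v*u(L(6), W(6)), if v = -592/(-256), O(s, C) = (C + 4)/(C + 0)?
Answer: 111/232 ≈ 0.47845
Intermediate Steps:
O(s, C) = (4 + C)/C
L(a) = 0 (L(a) = (-3 + (4 + 2)/2)*a = (-3 + (½)*6)*a = (-3 + 3)*a = 0*a = 0)
v = 37/16 (v = -592*(-1/256) = 37/16 ≈ 2.3125)
u(N, X) = X/29 (u(N, X) = X*(1/29) = X/29)
v*u(L(6), W(6)) = 37*((1/29)*6)/16 = (37/16)*(6/29) = 111/232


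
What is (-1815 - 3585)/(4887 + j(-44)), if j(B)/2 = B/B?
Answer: -5400/4889 ≈ -1.1045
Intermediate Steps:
j(B) = 2 (j(B) = 2*(B/B) = 2*1 = 2)
(-1815 - 3585)/(4887 + j(-44)) = (-1815 - 3585)/(4887 + 2) = -5400/4889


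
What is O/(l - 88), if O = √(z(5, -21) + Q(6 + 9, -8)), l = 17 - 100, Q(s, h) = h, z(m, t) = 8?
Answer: 0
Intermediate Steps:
l = -83
O = 0 (O = √(8 - 8) = √0 = 0)
O/(l - 88) = 0/(-83 - 88) = 0/(-171) = 0*(-1/171) = 0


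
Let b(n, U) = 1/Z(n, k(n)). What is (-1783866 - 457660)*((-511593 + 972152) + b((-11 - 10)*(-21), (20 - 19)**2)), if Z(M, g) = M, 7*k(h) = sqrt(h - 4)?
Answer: -65038363621360/63 ≈ -1.0324e+12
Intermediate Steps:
k(h) = sqrt(-4 + h)/7 (k(h) = sqrt(h - 4)/7 = sqrt(-4 + h)/7)
b(n, U) = 1/n
(-1783866 - 457660)*((-511593 + 972152) + b((-11 - 10)*(-21), (20 - 19)**2)) = (-1783866 - 457660)*((-511593 + 972152) + 1/((-11 - 10)*(-21))) = -2241526*(460559 + 1/(-21*(-21))) = -2241526*(460559 + 1/441) = -2241526*203106520/441 = -65038363621360/63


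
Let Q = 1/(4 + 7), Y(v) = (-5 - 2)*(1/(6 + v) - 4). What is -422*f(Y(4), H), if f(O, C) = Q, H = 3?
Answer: -422/11 ≈ -38.364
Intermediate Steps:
Y(v) = 28 - 7/(6 + v) (Y(v) = -7*(-4 + 1/(6 + v)) = 28 - 7/(6 + v))
Q = 1/11 ≈ 0.090909
f(O, C) = 1/11
-422*f(Y(4), H) = -422*1/11 = -422/11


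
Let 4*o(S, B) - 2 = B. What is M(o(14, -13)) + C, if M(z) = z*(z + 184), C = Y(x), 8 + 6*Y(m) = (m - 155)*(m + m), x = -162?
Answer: 797675/48 ≈ 16618.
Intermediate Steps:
o(S, B) = ½ + B/4
Y(m) = -4/3 + m*(-155 + m)/3 (Y(m) = -4/3 + ((m - 155)*(m + m))/6 = -4/3 + ((-155 + m)*(2*m))/6 = -4/3 + (2*m*(-155 + m))/6 = -4/3 + m*(-155 + m)/3)
C = 51350/3 (C = -4/3 - 155/3*(-162) + (⅓)*(-162)² = -4/3 + 8370 + (⅓)*26244 = -4/3 + 8370 + 8748 = 51350/3 ≈ 17117.)
M(z) = z*(184 + z)
M(o(14, -13)) + C = (½ + (¼)*(-13))*(184 + (½ + (¼)*(-13))) + 51350/3 = (½ - 13/4)*(184 + (½ - 13/4)) + 51350/3 = -11*(184 - 11/4)/4 + 51350/3 = -11/4*725/4 + 51350/3 = -7975/16 + 51350/3 = 797675/48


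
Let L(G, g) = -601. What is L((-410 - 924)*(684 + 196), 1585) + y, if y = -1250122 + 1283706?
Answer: 32983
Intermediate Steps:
y = 33584
L((-410 - 924)*(684 + 196), 1585) + y = -601 + 33584 = 32983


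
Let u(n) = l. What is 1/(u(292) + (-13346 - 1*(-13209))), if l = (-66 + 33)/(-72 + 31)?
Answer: -41/5584 ≈ -0.0073424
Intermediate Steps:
l = 33/41 (l = -33/(-41) = -33*(-1/41) = 33/41 ≈ 0.80488)
u(n) = 33/41
1/(u(292) + (-13346 - 1*(-13209))) = 1/(33/41 + (-13346 - 1*(-13209))) = 1/(33/41 + (-13346 + 13209)) = 1/(33/41 - 137) = 1/(-5584/41) = -41/5584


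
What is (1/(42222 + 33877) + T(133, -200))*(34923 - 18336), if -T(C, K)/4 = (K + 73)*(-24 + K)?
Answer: -143634420009909/76099 ≈ -1.8875e+9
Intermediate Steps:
T(C, K) = -4*(-24 + K)*(73 + K) (T(C, K) = -4*(K + 73)*(-24 + K) = -4*(73 + K)*(-24 + K) = -4*(-24 + K)*(73 + K))
(1/(42222 + 33877) + T(133, -200))*(34923 - 18336) = (1/(42222 + 33877) + (7008 - 196*(-200) - 4*(-200)**2))*(34923 - 18336) = (1/76099 + (7008 + 39200 - 4*40000))*16587 = (1/76099 + (7008 + 39200 - 160000))*16587 = (1/76099 - 113792)*16587 = -8659457407/76099*16587 = -143634420009909/76099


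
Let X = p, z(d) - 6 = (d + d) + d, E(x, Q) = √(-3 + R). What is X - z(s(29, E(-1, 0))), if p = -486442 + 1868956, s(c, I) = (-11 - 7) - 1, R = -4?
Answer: 1382565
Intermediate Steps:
E(x, Q) = I*√7 (E(x, Q) = √(-3 - 4) = √(-7) = I*√7)
s(c, I) = -19 (s(c, I) = -18 - 1 = -19)
z(d) = 6 + 3*d (z(d) = 6 + ((d + d) + d) = 6 + (2*d + d) = 6 + 3*d)
p = 1382514
X = 1382514
X - z(s(29, E(-1, 0))) = 1382514 - (6 + 3*(-19)) = 1382514 - (6 - 57) = 1382514 - 1*(-51) = 1382514 + 51 = 1382565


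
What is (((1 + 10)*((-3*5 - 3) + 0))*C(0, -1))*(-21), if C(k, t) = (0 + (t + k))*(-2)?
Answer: 8316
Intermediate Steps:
C(k, t) = -2*k - 2*t (C(k, t) = (0 + (k + t))*(-2) = (k + t)*(-2) = -2*k - 2*t)
(((1 + 10)*((-3*5 - 3) + 0))*C(0, -1))*(-21) = (((1 + 10)*((-3*5 - 3) + 0))*(-2*0 - 2*(-1)))*(-21) = ((11*((-15 - 3) + 0))*(0 + 2))*(-21) = ((11*(-18 + 0))*2)*(-21) = ((11*(-18))*2)*(-21) = -198*2*(-21) = -396*(-21) = 8316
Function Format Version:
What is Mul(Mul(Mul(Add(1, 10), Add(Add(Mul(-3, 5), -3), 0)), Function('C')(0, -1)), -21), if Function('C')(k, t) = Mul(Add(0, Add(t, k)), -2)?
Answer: 8316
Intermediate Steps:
Function('C')(k, t) = Add(Mul(-2, k), Mul(-2, t)) (Function('C')(k, t) = Mul(Add(0, Add(k, t)), -2) = Mul(Add(k, t), -2) = Add(Mul(-2, k), Mul(-2, t)))
Mul(Mul(Mul(Add(1, 10), Add(Add(Mul(-3, 5), -3), 0)), Function('C')(0, -1)), -21) = Mul(Mul(Mul(Add(1, 10), Add(Add(Mul(-3, 5), -3), 0)), Add(Mul(-2, 0), Mul(-2, -1))), -21) = Mul(Mul(Mul(11, Add(Add(-15, -3), 0)), Add(0, 2)), -21) = Mul(Mul(Mul(11, Add(-18, 0)), 2), -21) = Mul(Mul(Mul(11, -18), 2), -21) = Mul(Mul(-198, 2), -21) = Mul(-396, -21) = 8316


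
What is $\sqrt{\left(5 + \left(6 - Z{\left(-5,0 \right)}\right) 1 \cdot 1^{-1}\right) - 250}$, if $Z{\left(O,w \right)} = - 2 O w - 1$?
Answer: $i \sqrt{238} \approx 15.427 i$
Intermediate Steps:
$Z{\left(O,w \right)} = -1 - 2 O w$ ($Z{\left(O,w \right)} = - 2 O w - 1 = -1 - 2 O w$)
$\sqrt{\left(5 + \left(6 - Z{\left(-5,0 \right)}\right) 1 \cdot 1^{-1}\right) - 250} = \sqrt{\left(5 + \left(6 - \left(-1 - \left(-10\right) 0\right)\right) 1 \cdot 1^{-1}\right) - 250} = \sqrt{\left(5 + \left(6 - \left(-1 + 0\right)\right) 1 \cdot 1\right) - 250} = \sqrt{\left(5 + \left(6 - -1\right) 1\right) - 250} = \sqrt{\left(5 + \left(6 + 1\right) 1\right) - 250} = \sqrt{\left(5 + 7 \cdot 1\right) - 250} = \sqrt{\left(5 + 7\right) - 250} = \sqrt{12 - 250} = \sqrt{-238} = i \sqrt{238}$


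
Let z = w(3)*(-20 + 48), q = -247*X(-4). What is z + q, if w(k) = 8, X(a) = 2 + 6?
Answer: -1752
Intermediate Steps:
X(a) = 8
q = -1976 (q = -247*8 = -1976)
z = 224 (z = 8*(-20 + 48) = 8*28 = 224)
z + q = 224 - 1976 = -1752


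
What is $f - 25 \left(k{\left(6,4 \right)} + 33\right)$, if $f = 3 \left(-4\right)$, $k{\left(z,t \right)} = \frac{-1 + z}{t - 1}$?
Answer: $- \frac{2636}{3} \approx -878.67$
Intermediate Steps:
$k{\left(z,t \right)} = \frac{-1 + z}{-1 + t}$
$f = -12$
$f - 25 \left(k{\left(6,4 \right)} + 33\right) = -12 - 25 \left(\frac{-1 + 6}{-1 + 4} + 33\right) = -12 - 25 \left(\frac{1}{3} \cdot 5 + 33\right) = -12 - 25 \left(\frac{5}{3} + 33\right) = -12 - \frac{2600}{3} = - \frac{2636}{3}$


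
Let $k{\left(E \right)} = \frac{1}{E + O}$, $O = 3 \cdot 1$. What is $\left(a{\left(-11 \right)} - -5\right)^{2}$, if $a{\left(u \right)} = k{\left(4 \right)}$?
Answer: $\frac{1296}{49} \approx 26.449$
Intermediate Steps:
$O = 3$
$k{\left(E \right)} = \frac{1}{3 + E}$ ($k{\left(E \right)} = \frac{1}{E + 3} = \frac{1}{3 + E}$)
$a{\left(u \right)} = \frac{1}{7}$ ($a{\left(u \right)} = \frac{1}{3 + 4} = \frac{1}{7}$)
$\left(a{\left(-11 \right)} - -5\right)^{2} = \left(\frac{1}{7} - -5\right)^{2} = \left(\frac{1}{7} + 5\right)^{2} = \left(\frac{36}{7}\right)^{2} = \frac{1296}{49}$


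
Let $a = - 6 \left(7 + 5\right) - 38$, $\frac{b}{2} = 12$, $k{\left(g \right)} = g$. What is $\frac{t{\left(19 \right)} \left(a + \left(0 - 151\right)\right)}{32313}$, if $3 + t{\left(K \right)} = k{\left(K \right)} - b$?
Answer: $\frac{696}{10771} \approx 0.064618$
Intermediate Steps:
$b = 24$ ($b = 2 \cdot 12 = 24$)
$t{\left(K \right)} = -27 + K$ ($t{\left(K \right)} = -3 + \left(K - 24\right) = -3 + \left(-24 + K\right) = -27 + K$)
$a = -110$ ($a = \left(-6\right) 12 - 38 = -72 - 38 = -110$)
$\frac{t{\left(19 \right)} \left(a + \left(0 - 151\right)\right)}{32313} = \frac{\left(-27 + 19\right) \left(-110 + \left(0 - 151\right)\right)}{32313} = - 8 \left(-110 - 151\right) \frac{1}{32313} = \left(-8\right) \left(-261\right) \frac{1}{32313} = 2088 \cdot \frac{1}{32313} = \frac{696}{10771}$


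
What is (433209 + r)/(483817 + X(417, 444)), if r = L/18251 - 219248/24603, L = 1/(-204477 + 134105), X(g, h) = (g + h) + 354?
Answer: 720459482044144115/806661662169178848 ≈ 0.89314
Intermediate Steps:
X(g, h) = 354 + g + h
L = -1/70372 (L = 1/(-70372) = -1/70372 ≈ -1.4210e-5)
r = -281593223616859/31599093629316 (r = -1/70372/18251 - 219248/24603 = -1/70372*1/18251 - 219248*1/24603 = -1/1284359372 - 219248/24603 = -281593223616859/31599093629316 ≈ -8.9114)
(433209 + r)/(483817 + X(417, 444)) = (433209 - 281593223616859/31599093629316)/(483817 + (354 + 417 + 444)) = 13688730158838738185/(31599093629316*(483817 + 1215)) = (13688730158838738185/31599093629316)/485032 = (13688730158838738185/31599093629316)*(1/485032) = 720459482044144115/806661662169178848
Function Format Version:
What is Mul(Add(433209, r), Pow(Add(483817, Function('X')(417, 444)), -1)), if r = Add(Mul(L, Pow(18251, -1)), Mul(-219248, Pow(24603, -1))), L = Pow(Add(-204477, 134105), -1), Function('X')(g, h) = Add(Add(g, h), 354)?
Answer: Rational(720459482044144115, 806661662169178848) ≈ 0.89314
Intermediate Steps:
Function('X')(g, h) = Add(354, g, h)
L = Rational(-1, 70372) (L = Pow(-70372, -1) = Rational(-1, 70372) ≈ -1.4210e-5)
r = Rational(-281593223616859, 31599093629316) (r = Add(Mul(Rational(-1, 70372), Pow(18251, -1)), Mul(-219248, Pow(24603, -1))) = Add(Mul(Rational(-1, 70372), Rational(1, 18251)), Mul(-219248, Rational(1, 24603))) = Add(Rational(-1, 1284359372), Rational(-219248, 24603)) = Rational(-281593223616859, 31599093629316) ≈ -8.9114)
Mul(Add(433209, r), Pow(Add(483817, Function('X')(417, 444)), -1)) = Mul(Add(433209, Rational(-281593223616859, 31599093629316)), Pow(Add(483817, Add(354, 417, 444)), -1)) = Mul(Rational(13688730158838738185, 31599093629316), Pow(Add(483817, 1215), -1)) = Mul(Rational(13688730158838738185, 31599093629316), Pow(485032, -1)) = Mul(Rational(13688730158838738185, 31599093629316), Rational(1, 485032)) = Rational(720459482044144115, 806661662169178848)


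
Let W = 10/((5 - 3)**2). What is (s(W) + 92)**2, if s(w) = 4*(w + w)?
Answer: 12544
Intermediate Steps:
W = 5/2 (W = 10/(2**2) = 10/4 = 10*(1/4) = 5/2 ≈ 2.5000)
s(w) = 8*w (s(w) = 4*(2*w) = 8*w)
(s(W) + 92)**2 = (8*(5/2) + 92)**2 = (20 + 92)**2 = 112**2 = 12544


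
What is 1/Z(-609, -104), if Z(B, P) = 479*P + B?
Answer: -1/50425 ≈ -1.9831e-5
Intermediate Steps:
Z(B, P) = B + 479*P
1/Z(-609, -104) = 1/(-609 + 479*(-104)) = 1/(-609 - 49816) = 1/(-50425) = -1/50425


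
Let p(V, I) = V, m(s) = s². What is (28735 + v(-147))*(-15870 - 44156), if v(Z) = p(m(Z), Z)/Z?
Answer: -1716023288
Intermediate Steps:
v(Z) = Z (v(Z) = Z²/Z = Z)
(28735 + v(-147))*(-15870 - 44156) = (28735 - 147)*(-15870 - 44156) = 28588*(-60026) = -1716023288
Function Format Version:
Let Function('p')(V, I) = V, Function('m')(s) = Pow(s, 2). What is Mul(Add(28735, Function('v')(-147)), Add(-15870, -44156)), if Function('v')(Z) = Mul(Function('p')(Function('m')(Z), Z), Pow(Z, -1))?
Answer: -1716023288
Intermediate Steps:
Function('v')(Z) = Z (Function('v')(Z) = Mul(Pow(Z, 2), Pow(Z, -1)) = Z)
Mul(Add(28735, Function('v')(-147)), Add(-15870, -44156)) = Mul(Add(28735, -147), Add(-15870, -44156)) = Mul(28588, -60026) = -1716023288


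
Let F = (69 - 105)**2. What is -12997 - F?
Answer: -14293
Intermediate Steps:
F = 1296 (F = (-36)**2 = 1296)
-12997 - F = -12997 - 1*1296 = -12997 - 1296 = -14293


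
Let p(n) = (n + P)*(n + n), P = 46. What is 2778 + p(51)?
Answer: 12672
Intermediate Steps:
p(n) = 2*n*(46 + n) (p(n) = (n + 46)*(n + n) = (46 + n)*(2*n) = 2*n*(46 + n))
2778 + p(51) = 2778 + 2*51*(46 + 51) = 2778 + 2*51*97 = 2778 + 9894 = 12672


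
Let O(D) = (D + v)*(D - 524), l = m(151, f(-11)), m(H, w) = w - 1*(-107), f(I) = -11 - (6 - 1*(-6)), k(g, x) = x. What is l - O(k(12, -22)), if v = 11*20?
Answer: 108192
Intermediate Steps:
f(I) = -23 (f(I) = -11 - (6 + 6) = -11 - 1*12 = -11 - 12 = -23)
v = 220
m(H, w) = 107 + w (m(H, w) = w + 107 = 107 + w)
l = 84 (l = 107 - 23 = 84)
O(D) = (-524 + D)*(220 + D) (O(D) = (D + 220)*(D - 524) = (220 + D)*(-524 + D) = (-524 + D)*(220 + D))
l - O(k(12, -22)) = 84 - (-115280 + (-22)² - 304*(-22)) = 84 - (-115280 + 484 + 6688) = 84 - 1*(-108108) = 84 + 108108 = 108192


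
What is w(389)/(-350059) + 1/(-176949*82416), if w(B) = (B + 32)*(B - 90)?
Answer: -1835747432251195/5105060496698256 ≈ -0.35959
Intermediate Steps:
w(B) = (-90 + B)*(32 + B) (w(B) = (32 + B)*(-90 + B) = (-90 + B)*(32 + B))
w(389)/(-350059) + 1/(-176949*82416) = (-2880 + 389² - 58*389)/(-350059) + 1/(-176949*82416) = (-2880 + 151321 - 22562)*(-1/350059) - 1/176949*1/82416 = 125879*(-1/350059) - 1/14583428784 = -125879/350059 - 1/14583428784 = -1835747432251195/5105060496698256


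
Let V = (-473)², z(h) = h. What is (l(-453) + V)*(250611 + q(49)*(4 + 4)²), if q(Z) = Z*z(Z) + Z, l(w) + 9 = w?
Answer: 90961431737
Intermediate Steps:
l(w) = -9 + w
q(Z) = Z + Z² (q(Z) = Z*Z + Z = Z² + Z = Z + Z²)
V = 223729
(l(-453) + V)*(250611 + q(49)*(4 + 4)²) = ((-9 - 453) + 223729)*(250611 + (49*(1 + 49))*(4 + 4)²) = (-462 + 223729)*(250611 + (49*50)*8²) = 223267*(250611 + 2450*64) = 223267*(250611 + 156800) = 223267*407411 = 90961431737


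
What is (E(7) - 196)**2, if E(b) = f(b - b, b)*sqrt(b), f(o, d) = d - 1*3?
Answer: 38528 - 1568*sqrt(7) ≈ 34379.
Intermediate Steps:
f(o, d) = -3 + d (f(o, d) = d - 3 = -3 + d)
E(b) = sqrt(b)*(-3 + b) (E(b) = (-3 + b)*sqrt(b) = sqrt(b)*(-3 + b))
(E(7) - 196)**2 = (sqrt(7)*(-3 + 7) - 196)**2 = (sqrt(7)*4 - 196)**2 = (4*sqrt(7) - 196)**2 = (-196 + 4*sqrt(7))**2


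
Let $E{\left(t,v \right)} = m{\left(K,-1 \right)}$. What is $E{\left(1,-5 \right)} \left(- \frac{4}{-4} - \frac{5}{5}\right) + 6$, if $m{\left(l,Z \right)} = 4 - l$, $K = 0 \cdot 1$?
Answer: $6$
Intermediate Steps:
$K = 0$
$E{\left(t,v \right)} = 4$ ($E{\left(t,v \right)} = 4 - 0 = 4 + 0 = 4$)
$E{\left(1,-5 \right)} \left(- \frac{4}{-4} - \frac{5}{5}\right) + 6 = 4 \left(- \frac{4}{-4} - \frac{5}{5}\right) + 6 = 4 \left(\left(-4\right) \left(- \frac{1}{4}\right) - 1\right) + 6 = 4 \left(1 - 1\right) + 6 = 4 \cdot 0 + 6 = 0 + 6 = 6$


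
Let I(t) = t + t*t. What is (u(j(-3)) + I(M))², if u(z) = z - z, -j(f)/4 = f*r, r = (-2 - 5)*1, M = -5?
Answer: 400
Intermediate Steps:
r = -7 (r = -7*1 = -7)
I(t) = t + t²
j(f) = 28*f (j(f) = -4*f*(-7) = -(-28)*f = 28*f)
u(z) = 0
(u(j(-3)) + I(M))² = (0 - 5*(1 - 5))² = (0 - 5*(-4))² = (0 + 20)² = 20² = 400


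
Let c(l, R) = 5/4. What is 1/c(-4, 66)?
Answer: ⅘ ≈ 0.80000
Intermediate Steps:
c(l, R) = 5/4 (c(l, R) = 5*(¼) = 5/4)
1/c(-4, 66) = 1/(5/4) = ⅘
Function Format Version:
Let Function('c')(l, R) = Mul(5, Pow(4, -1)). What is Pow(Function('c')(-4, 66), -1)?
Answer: Rational(4, 5) ≈ 0.80000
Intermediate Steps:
Function('c')(l, R) = Rational(5, 4) (Function('c')(l, R) = Mul(5, Rational(1, 4)) = Rational(5, 4))
Pow(Function('c')(-4, 66), -1) = Pow(Rational(5, 4), -1) = Rational(4, 5)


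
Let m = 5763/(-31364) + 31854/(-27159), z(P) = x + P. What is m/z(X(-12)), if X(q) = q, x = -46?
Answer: 385195391/16468420936 ≈ 0.023390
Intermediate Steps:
z(P) = -46 + P
m = -385195391/283938292 (m = 5763*(-1/31364) + 31854*(-1/27159) = -5763/31364 - 10618/9053 = -385195391/283938292 ≈ -1.3566)
m/z(X(-12)) = -385195391/(283938292*(-46 - 12)) = -385195391/283938292/(-58) = -385195391/283938292*(-1/58) = 385195391/16468420936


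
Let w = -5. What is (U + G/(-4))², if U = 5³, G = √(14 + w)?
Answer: 247009/16 ≈ 15438.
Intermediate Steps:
G = 3 (G = √(14 - 5) = √9 = 3)
U = 125
(U + G/(-4))² = (125 + 3/(-4))² = (125 + 3*(-¼))² = (125 - ¾)² = (497/4)² = 247009/16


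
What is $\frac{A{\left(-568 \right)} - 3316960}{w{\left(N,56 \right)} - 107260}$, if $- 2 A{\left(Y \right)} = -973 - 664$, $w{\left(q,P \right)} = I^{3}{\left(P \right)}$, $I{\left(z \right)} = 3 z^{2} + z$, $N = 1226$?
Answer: $- \frac{6632283}{1695329564168} \approx -3.9121 \cdot 10^{-6}$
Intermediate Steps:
$I{\left(z \right)} = z + 3 z^{2}$
$w{\left(q,P \right)} = P^{3} \left(1 + 3 P\right)^{3}$ ($w{\left(q,P \right)} = \left(P \left(1 + 3 P\right)\right)^{3} = P^{3} \left(1 + 3 P\right)^{3}$)
$A{\left(Y \right)} = \frac{1637}{2}$ ($A{\left(Y \right)} = - \frac{-973 - 664}{2} = \left(- \frac{1}{2}\right) \left(-1637\right) = \frac{1637}{2}$)
$\frac{A{\left(-568 \right)} - 3316960}{w{\left(N,56 \right)} - 107260} = \frac{\frac{1637}{2} - 3316960}{56^{3} \left(1 + 3 \cdot 56\right)^{3} - 107260} = - \frac{6632283}{2 \left(175616 \left(1 + 168\right)^{3} - 107260\right)} = - \frac{6632283}{2 \left(175616 \cdot 169^{3} - 107260\right)} = - \frac{6632283}{2 \left(175616 \cdot 4826809 - 107260\right)} = - \frac{6632283}{2 \left(847664889344 - 107260\right)} = - \frac{6632283}{2 \cdot 847664782084} = \left(- \frac{6632283}{2}\right) \frac{1}{847664782084} = - \frac{6632283}{1695329564168}$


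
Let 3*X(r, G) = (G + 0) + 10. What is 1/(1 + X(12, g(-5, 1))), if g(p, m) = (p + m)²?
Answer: 3/29 ≈ 0.10345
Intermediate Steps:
g(p, m) = (m + p)²
X(r, G) = 10/3 + G/3 (X(r, G) = ((G + 0) + 10)/3 = (G + 10)/3 = (10 + G)/3 = 10/3 + G/3)
1/(1 + X(12, g(-5, 1))) = 1/(1 + (10/3 + (1 - 5)²/3)) = 1/(1 + (10/3 + (⅓)*(-4)²)) = 1/(1 + (10/3 + (⅓)*16)) = 1/(1 + (10/3 + 16/3)) = 1/(1 + 26/3) = 1/(29/3) = 3/29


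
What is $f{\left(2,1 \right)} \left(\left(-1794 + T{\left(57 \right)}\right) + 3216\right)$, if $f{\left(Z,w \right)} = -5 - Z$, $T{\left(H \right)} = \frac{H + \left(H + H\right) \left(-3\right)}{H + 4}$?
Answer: $- \frac{605199}{61} \approx -9921.3$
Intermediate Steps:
$T{\left(H \right)} = - \frac{5 H}{4 + H}$ ($T{\left(H \right)} = \frac{H + 2 H \left(-3\right)}{4 + H} = \frac{H - 6 H}{4 + H} = \frac{\left(-5\right) H}{4 + H} = - \frac{5 H}{4 + H}$)
$f{\left(2,1 \right)} \left(\left(-1794 + T{\left(57 \right)}\right) + 3216\right) = \left(-5 - 2\right) \left(\left(-1794 - \frac{285}{4 + 57}\right) + 3216\right) = \left(-5 - 2\right) \left(\left(-1794 - \frac{285}{61}\right) + 3216\right) = - 7 \left(\left(-1794 - 285 \cdot \frac{1}{61}\right) + 3216\right) = - 7 \left(\left(-1794 - \frac{285}{61}\right) + 3216\right) = - 7 \left(- \frac{109719}{61} + 3216\right) = \left(-7\right) \frac{86457}{61} = - \frac{605199}{61}$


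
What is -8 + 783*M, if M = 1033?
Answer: 808831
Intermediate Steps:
-8 + 783*M = -8 + 783*1033 = -8 + 808839 = 808831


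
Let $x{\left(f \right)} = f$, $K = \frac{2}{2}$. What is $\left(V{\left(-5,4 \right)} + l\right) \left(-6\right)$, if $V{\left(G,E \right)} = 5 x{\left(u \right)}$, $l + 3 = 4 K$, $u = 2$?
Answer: $-66$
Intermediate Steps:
$K = 1$ ($K = 2 \cdot \frac{1}{2} = 1$)
$l = 1$ ($l = -3 + 4 \cdot 1 = -3 + 4 = 1$)
$V{\left(G,E \right)} = 10$ ($V{\left(G,E \right)} = 5 \cdot 2 = 10$)
$\left(V{\left(-5,4 \right)} + l\right) \left(-6\right) = \left(10 + 1\right) \left(-6\right) = 11 \left(-6\right) = -66$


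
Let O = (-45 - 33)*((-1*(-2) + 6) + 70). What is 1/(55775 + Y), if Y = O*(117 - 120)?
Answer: 1/74027 ≈ 1.3509e-5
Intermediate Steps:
O = -6084 (O = -78*((2 + 6) + 70) = -78*(8 + 70) = -78*78 = -6084)
Y = 18252 (Y = -6084*(117 - 120) = -6084*(-3) = 18252)
1/(55775 + Y) = 1/(55775 + 18252) = 1/74027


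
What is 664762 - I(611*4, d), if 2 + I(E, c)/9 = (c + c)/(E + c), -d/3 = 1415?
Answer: 1197192370/1801 ≈ 6.6474e+5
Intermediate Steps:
d = -4245 (d = -3*1415 = -4245)
I(E, c) = -18 + 18*c/(E + c) (I(E, c) = -18 + 9*((c + c)/(E + c)) = -18 + 9*((2*c)/(E + c)) = -18 + 9*(2*c/(E + c)) = -18 + 18*c/(E + c))
664762 - I(611*4, d) = 664762 - (-18)*611*4/(611*4 - 4245) = 664762 - (-18)*2444/(2444 - 4245) = 664762 - (-18)*2444/(-1801) = 664762 - (-18)*2444*(-1)/1801 = 664762 - 1*43992/1801 = 664762 - 43992/1801 = 1197192370/1801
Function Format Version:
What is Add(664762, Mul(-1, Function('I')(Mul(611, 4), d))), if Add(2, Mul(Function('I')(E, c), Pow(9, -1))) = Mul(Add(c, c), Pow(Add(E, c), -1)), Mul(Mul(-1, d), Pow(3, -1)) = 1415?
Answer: Rational(1197192370, 1801) ≈ 6.6474e+5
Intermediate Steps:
d = -4245 (d = Mul(-3, 1415) = -4245)
Function('I')(E, c) = Add(-18, Mul(18, c, Pow(Add(E, c), -1))) (Function('I')(E, c) = Add(-18, Mul(9, Mul(Add(c, c), Pow(Add(E, c), -1)))) = Add(-18, Mul(9, Mul(Mul(2, c), Pow(Add(E, c), -1)))) = Add(-18, Mul(9, Mul(2, c, Pow(Add(E, c), -1)))) = Add(-18, Mul(18, c, Pow(Add(E, c), -1))))
Add(664762, Mul(-1, Function('I')(Mul(611, 4), d))) = Add(664762, Mul(-1, Mul(-18, Mul(611, 4), Pow(Add(Mul(611, 4), -4245), -1)))) = Add(664762, Mul(-1, Mul(-18, 2444, Pow(Add(2444, -4245), -1)))) = Add(664762, Mul(-1, Mul(-18, 2444, Pow(-1801, -1)))) = Add(664762, Mul(-1, Mul(-18, 2444, Rational(-1, 1801)))) = Add(664762, Mul(-1, Rational(43992, 1801))) = Add(664762, Rational(-43992, 1801)) = Rational(1197192370, 1801)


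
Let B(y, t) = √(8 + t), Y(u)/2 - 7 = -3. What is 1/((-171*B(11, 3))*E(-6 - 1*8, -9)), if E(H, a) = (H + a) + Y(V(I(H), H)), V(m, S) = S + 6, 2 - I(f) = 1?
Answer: √11/28215 ≈ 0.00011755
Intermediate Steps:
I(f) = 1 (I(f) = 2 - 1*1 = 2 - 1 = 1)
V(m, S) = 6 + S
Y(u) = 8 (Y(u) = 14 + 2*(-3) = 14 - 6 = 8)
E(H, a) = 8 + H + a (E(H, a) = (H + a) + 8 = 8 + H + a)
1/((-171*B(11, 3))*E(-6 - 1*8, -9)) = 1/((-171*√(8 + 3))*(8 + (-6 - 1*8) - 9)) = 1/((-171*√11)*(8 + (-6 - 8) - 9)) = 1/((-171*√11)*(8 - 14 - 9)) = 1/(-171*√11*(-15)) = 1/(2565*√11) = √11/28215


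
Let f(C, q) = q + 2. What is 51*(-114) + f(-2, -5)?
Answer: -5817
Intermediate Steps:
f(C, q) = 2 + q
51*(-114) + f(-2, -5) = 51*(-114) + (2 - 5) = -5814 - 3 = -5817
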